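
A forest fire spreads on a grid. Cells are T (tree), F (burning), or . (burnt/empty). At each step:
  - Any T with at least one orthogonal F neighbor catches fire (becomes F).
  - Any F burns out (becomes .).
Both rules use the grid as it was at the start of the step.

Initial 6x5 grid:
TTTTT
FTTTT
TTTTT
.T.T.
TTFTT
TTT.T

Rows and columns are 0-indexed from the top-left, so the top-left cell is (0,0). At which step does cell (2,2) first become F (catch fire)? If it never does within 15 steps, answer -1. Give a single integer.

Step 1: cell (2,2)='T' (+6 fires, +2 burnt)
Step 2: cell (2,2)='T' (+8 fires, +6 burnt)
Step 3: cell (2,2)='F' (+6 fires, +8 burnt)
  -> target ignites at step 3
Step 4: cell (2,2)='.' (+3 fires, +6 burnt)
Step 5: cell (2,2)='.' (+1 fires, +3 burnt)
Step 6: cell (2,2)='.' (+0 fires, +1 burnt)
  fire out at step 6

3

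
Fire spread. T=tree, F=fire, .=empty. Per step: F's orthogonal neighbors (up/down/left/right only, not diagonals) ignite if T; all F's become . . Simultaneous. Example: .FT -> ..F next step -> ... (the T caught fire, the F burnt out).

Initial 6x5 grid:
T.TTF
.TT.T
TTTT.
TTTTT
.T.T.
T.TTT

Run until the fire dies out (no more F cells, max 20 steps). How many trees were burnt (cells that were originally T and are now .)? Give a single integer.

Step 1: +2 fires, +1 burnt (F count now 2)
Step 2: +1 fires, +2 burnt (F count now 1)
Step 3: +1 fires, +1 burnt (F count now 1)
Step 4: +2 fires, +1 burnt (F count now 2)
Step 5: +3 fires, +2 burnt (F count now 3)
Step 6: +3 fires, +3 burnt (F count now 3)
Step 7: +4 fires, +3 burnt (F count now 4)
Step 8: +1 fires, +4 burnt (F count now 1)
Step 9: +2 fires, +1 burnt (F count now 2)
Step 10: +0 fires, +2 burnt (F count now 0)
Fire out after step 10
Initially T: 21, now '.': 28
Total burnt (originally-T cells now '.'): 19

Answer: 19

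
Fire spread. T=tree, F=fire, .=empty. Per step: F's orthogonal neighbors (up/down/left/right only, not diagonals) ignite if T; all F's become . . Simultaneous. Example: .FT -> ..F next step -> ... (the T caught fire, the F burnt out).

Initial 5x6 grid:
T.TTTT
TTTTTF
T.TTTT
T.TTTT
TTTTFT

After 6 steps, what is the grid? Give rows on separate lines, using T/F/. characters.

Step 1: 6 trees catch fire, 2 burn out
  T.TTTF
  TTTTF.
  T.TTTF
  T.TTFT
  TTTF.F
Step 2: 6 trees catch fire, 6 burn out
  T.TTF.
  TTTF..
  T.TTF.
  T.TF.F
  TTF...
Step 3: 5 trees catch fire, 6 burn out
  T.TF..
  TTF...
  T.TF..
  T.F...
  TF....
Step 4: 4 trees catch fire, 5 burn out
  T.F...
  TF....
  T.F...
  T.....
  F.....
Step 5: 2 trees catch fire, 4 burn out
  T.....
  F.....
  T.....
  F.....
  ......
Step 6: 2 trees catch fire, 2 burn out
  F.....
  ......
  F.....
  ......
  ......

F.....
......
F.....
......
......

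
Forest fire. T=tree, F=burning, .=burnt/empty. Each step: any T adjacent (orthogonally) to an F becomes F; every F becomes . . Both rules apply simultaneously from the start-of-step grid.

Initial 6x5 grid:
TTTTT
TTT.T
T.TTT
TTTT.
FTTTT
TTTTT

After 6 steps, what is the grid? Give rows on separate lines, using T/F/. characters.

Step 1: 3 trees catch fire, 1 burn out
  TTTTT
  TTT.T
  T.TTT
  FTTT.
  .FTTT
  FTTTT
Step 2: 4 trees catch fire, 3 burn out
  TTTTT
  TTT.T
  F.TTT
  .FTT.
  ..FTT
  .FTTT
Step 3: 4 trees catch fire, 4 burn out
  TTTTT
  FTT.T
  ..TTT
  ..FT.
  ...FT
  ..FTT
Step 4: 6 trees catch fire, 4 burn out
  FTTTT
  .FT.T
  ..FTT
  ...F.
  ....F
  ...FT
Step 5: 4 trees catch fire, 6 burn out
  .FTTT
  ..F.T
  ...FT
  .....
  .....
  ....F
Step 6: 2 trees catch fire, 4 burn out
  ..FTT
  ....T
  ....F
  .....
  .....
  .....

..FTT
....T
....F
.....
.....
.....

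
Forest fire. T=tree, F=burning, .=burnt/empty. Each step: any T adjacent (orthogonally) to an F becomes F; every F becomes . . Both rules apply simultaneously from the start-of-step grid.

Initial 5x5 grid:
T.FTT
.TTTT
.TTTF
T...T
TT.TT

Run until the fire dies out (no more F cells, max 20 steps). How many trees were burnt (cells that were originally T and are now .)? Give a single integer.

Answer: 12

Derivation:
Step 1: +5 fires, +2 burnt (F count now 5)
Step 2: +5 fires, +5 burnt (F count now 5)
Step 3: +2 fires, +5 burnt (F count now 2)
Step 4: +0 fires, +2 burnt (F count now 0)
Fire out after step 4
Initially T: 16, now '.': 21
Total burnt (originally-T cells now '.'): 12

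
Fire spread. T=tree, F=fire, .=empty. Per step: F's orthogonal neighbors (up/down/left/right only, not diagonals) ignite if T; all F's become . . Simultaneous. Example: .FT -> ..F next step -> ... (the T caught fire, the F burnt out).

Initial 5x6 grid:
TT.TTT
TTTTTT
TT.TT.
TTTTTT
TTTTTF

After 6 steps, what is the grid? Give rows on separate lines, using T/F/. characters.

Step 1: 2 trees catch fire, 1 burn out
  TT.TTT
  TTTTTT
  TT.TT.
  TTTTTF
  TTTTF.
Step 2: 2 trees catch fire, 2 burn out
  TT.TTT
  TTTTTT
  TT.TT.
  TTTTF.
  TTTF..
Step 3: 3 trees catch fire, 2 burn out
  TT.TTT
  TTTTTT
  TT.TF.
  TTTF..
  TTF...
Step 4: 4 trees catch fire, 3 burn out
  TT.TTT
  TTTTFT
  TT.F..
  TTF...
  TF....
Step 5: 5 trees catch fire, 4 burn out
  TT.TFT
  TTTF.F
  TT....
  TF....
  F.....
Step 6: 5 trees catch fire, 5 burn out
  TT.F.F
  TTF...
  TF....
  F.....
  ......

TT.F.F
TTF...
TF....
F.....
......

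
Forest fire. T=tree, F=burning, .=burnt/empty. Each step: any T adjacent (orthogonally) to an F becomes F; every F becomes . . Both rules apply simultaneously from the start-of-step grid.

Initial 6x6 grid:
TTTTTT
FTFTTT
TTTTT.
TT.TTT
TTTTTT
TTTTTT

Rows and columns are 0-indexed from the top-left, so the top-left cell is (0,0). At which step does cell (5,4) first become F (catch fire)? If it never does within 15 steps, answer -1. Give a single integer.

Step 1: cell (5,4)='T' (+6 fires, +2 burnt)
Step 2: cell (5,4)='T' (+6 fires, +6 burnt)
Step 3: cell (5,4)='T' (+6 fires, +6 burnt)
Step 4: cell (5,4)='T' (+5 fires, +6 burnt)
Step 5: cell (5,4)='T' (+5 fires, +5 burnt)
Step 6: cell (5,4)='F' (+3 fires, +5 burnt)
  -> target ignites at step 6
Step 7: cell (5,4)='.' (+1 fires, +3 burnt)
Step 8: cell (5,4)='.' (+0 fires, +1 burnt)
  fire out at step 8

6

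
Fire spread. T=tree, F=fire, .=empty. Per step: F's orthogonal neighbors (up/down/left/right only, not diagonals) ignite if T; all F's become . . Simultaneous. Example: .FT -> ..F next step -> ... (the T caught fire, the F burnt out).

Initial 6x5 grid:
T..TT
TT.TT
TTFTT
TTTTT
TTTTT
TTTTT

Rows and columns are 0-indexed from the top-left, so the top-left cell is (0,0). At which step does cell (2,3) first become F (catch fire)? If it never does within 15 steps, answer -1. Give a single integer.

Step 1: cell (2,3)='F' (+3 fires, +1 burnt)
  -> target ignites at step 1
Step 2: cell (2,3)='.' (+7 fires, +3 burnt)
Step 3: cell (2,3)='.' (+8 fires, +7 burnt)
Step 4: cell (2,3)='.' (+6 fires, +8 burnt)
Step 5: cell (2,3)='.' (+2 fires, +6 burnt)
Step 6: cell (2,3)='.' (+0 fires, +2 burnt)
  fire out at step 6

1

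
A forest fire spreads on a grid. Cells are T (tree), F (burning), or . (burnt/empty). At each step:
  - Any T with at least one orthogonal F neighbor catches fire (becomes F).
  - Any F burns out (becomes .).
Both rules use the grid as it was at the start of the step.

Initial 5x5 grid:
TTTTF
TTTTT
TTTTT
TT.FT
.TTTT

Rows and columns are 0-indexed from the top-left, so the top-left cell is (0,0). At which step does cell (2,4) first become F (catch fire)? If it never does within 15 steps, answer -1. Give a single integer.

Step 1: cell (2,4)='T' (+5 fires, +2 burnt)
Step 2: cell (2,4)='F' (+6 fires, +5 burnt)
  -> target ignites at step 2
Step 3: cell (2,4)='.' (+4 fires, +6 burnt)
Step 4: cell (2,4)='.' (+4 fires, +4 burnt)
Step 5: cell (2,4)='.' (+2 fires, +4 burnt)
Step 6: cell (2,4)='.' (+0 fires, +2 burnt)
  fire out at step 6

2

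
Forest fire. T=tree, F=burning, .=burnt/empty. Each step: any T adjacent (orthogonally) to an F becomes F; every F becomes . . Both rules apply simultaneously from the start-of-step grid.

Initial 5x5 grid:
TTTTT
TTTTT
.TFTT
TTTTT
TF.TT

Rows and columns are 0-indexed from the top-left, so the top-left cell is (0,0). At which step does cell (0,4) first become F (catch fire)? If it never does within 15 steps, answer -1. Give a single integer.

Step 1: cell (0,4)='T' (+6 fires, +2 burnt)
Step 2: cell (0,4)='T' (+6 fires, +6 burnt)
Step 3: cell (0,4)='T' (+6 fires, +6 burnt)
Step 4: cell (0,4)='F' (+3 fires, +6 burnt)
  -> target ignites at step 4
Step 5: cell (0,4)='.' (+0 fires, +3 burnt)
  fire out at step 5

4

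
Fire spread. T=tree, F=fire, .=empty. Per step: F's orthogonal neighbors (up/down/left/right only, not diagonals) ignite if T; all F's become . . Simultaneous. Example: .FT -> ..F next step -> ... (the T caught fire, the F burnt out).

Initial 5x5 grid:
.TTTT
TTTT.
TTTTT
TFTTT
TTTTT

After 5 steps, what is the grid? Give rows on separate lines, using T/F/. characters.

Step 1: 4 trees catch fire, 1 burn out
  .TTTT
  TTTT.
  TFTTT
  F.FTT
  TFTTT
Step 2: 6 trees catch fire, 4 burn out
  .TTTT
  TFTT.
  F.FTT
  ...FT
  F.FTT
Step 3: 6 trees catch fire, 6 burn out
  .FTTT
  F.FT.
  ...FT
  ....F
  ...FT
Step 4: 4 trees catch fire, 6 burn out
  ..FTT
  ...F.
  ....F
  .....
  ....F
Step 5: 1 trees catch fire, 4 burn out
  ...FT
  .....
  .....
  .....
  .....

...FT
.....
.....
.....
.....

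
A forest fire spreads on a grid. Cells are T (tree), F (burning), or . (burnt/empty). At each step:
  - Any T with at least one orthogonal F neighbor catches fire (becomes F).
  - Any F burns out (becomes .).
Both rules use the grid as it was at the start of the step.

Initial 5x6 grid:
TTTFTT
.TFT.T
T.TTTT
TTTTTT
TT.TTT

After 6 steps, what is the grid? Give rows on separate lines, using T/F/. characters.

Step 1: 5 trees catch fire, 2 burn out
  TTF.FT
  .F.F.T
  T.FTTT
  TTTTTT
  TT.TTT
Step 2: 4 trees catch fire, 5 burn out
  TF...F
  .....T
  T..FTT
  TTFTTT
  TT.TTT
Step 3: 5 trees catch fire, 4 burn out
  F.....
  .....F
  T...FT
  TF.FTT
  TT.TTT
Step 4: 5 trees catch fire, 5 burn out
  ......
  ......
  T....F
  F...FT
  TF.FTT
Step 5: 4 trees catch fire, 5 burn out
  ......
  ......
  F.....
  .....F
  F...FT
Step 6: 1 trees catch fire, 4 burn out
  ......
  ......
  ......
  ......
  .....F

......
......
......
......
.....F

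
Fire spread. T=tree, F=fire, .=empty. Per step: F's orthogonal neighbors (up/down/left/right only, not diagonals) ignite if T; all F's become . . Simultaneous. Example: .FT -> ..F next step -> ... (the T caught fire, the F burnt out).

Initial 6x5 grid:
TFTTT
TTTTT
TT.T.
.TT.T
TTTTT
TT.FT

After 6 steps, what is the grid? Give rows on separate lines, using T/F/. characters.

Step 1: 5 trees catch fire, 2 burn out
  F.FTT
  TFTTT
  TT.T.
  .TT.T
  TTTFT
  TT..F
Step 2: 6 trees catch fire, 5 burn out
  ...FT
  F.FTT
  TF.T.
  .TT.T
  TTF.F
  TT...
Step 3: 7 trees catch fire, 6 burn out
  ....F
  ...FT
  F..T.
  .FF.F
  TF...
  TT...
Step 4: 4 trees catch fire, 7 burn out
  .....
  ....F
  ...F.
  .....
  F....
  TF...
Step 5: 1 trees catch fire, 4 burn out
  .....
  .....
  .....
  .....
  .....
  F....
Step 6: 0 trees catch fire, 1 burn out
  .....
  .....
  .....
  .....
  .....
  .....

.....
.....
.....
.....
.....
.....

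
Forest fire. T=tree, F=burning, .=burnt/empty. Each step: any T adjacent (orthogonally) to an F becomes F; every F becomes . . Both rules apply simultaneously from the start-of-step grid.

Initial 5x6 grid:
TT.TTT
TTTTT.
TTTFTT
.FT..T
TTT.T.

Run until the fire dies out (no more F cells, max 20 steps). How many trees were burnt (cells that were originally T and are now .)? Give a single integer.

Answer: 20

Derivation:
Step 1: +6 fires, +2 burnt (F count now 6)
Step 2: +8 fires, +6 burnt (F count now 8)
Step 3: +4 fires, +8 burnt (F count now 4)
Step 4: +2 fires, +4 burnt (F count now 2)
Step 5: +0 fires, +2 burnt (F count now 0)
Fire out after step 5
Initially T: 21, now '.': 29
Total burnt (originally-T cells now '.'): 20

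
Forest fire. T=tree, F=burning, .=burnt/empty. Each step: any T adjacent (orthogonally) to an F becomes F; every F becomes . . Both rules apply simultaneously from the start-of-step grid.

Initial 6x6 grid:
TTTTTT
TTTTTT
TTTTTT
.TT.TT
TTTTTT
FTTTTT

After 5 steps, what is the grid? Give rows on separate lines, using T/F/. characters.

Step 1: 2 trees catch fire, 1 burn out
  TTTTTT
  TTTTTT
  TTTTTT
  .TT.TT
  FTTTTT
  .FTTTT
Step 2: 2 trees catch fire, 2 burn out
  TTTTTT
  TTTTTT
  TTTTTT
  .TT.TT
  .FTTTT
  ..FTTT
Step 3: 3 trees catch fire, 2 burn out
  TTTTTT
  TTTTTT
  TTTTTT
  .FT.TT
  ..FTTT
  ...FTT
Step 4: 4 trees catch fire, 3 burn out
  TTTTTT
  TTTTTT
  TFTTTT
  ..F.TT
  ...FTT
  ....FT
Step 5: 5 trees catch fire, 4 burn out
  TTTTTT
  TFTTTT
  F.FTTT
  ....TT
  ....FT
  .....F

TTTTTT
TFTTTT
F.FTTT
....TT
....FT
.....F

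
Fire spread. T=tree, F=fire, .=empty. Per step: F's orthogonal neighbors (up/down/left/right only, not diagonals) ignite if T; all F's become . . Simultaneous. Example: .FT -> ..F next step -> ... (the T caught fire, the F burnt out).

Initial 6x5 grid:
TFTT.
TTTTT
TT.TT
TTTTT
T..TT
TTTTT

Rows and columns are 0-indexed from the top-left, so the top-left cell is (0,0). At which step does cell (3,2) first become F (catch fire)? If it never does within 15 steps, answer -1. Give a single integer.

Step 1: cell (3,2)='T' (+3 fires, +1 burnt)
Step 2: cell (3,2)='T' (+4 fires, +3 burnt)
Step 3: cell (3,2)='T' (+3 fires, +4 burnt)
Step 4: cell (3,2)='F' (+4 fires, +3 burnt)
  -> target ignites at step 4
Step 5: cell (3,2)='.' (+3 fires, +4 burnt)
Step 6: cell (3,2)='.' (+3 fires, +3 burnt)
Step 7: cell (3,2)='.' (+3 fires, +3 burnt)
Step 8: cell (3,2)='.' (+2 fires, +3 burnt)
Step 9: cell (3,2)='.' (+0 fires, +2 burnt)
  fire out at step 9

4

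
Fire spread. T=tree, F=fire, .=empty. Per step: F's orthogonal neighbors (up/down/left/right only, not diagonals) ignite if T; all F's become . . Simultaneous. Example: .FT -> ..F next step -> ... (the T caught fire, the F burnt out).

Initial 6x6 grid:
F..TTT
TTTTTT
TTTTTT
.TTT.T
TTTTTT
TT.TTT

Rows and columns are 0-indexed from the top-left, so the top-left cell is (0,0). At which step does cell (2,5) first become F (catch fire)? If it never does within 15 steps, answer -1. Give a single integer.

Step 1: cell (2,5)='T' (+1 fires, +1 burnt)
Step 2: cell (2,5)='T' (+2 fires, +1 burnt)
Step 3: cell (2,5)='T' (+2 fires, +2 burnt)
Step 4: cell (2,5)='T' (+3 fires, +2 burnt)
Step 5: cell (2,5)='T' (+5 fires, +3 burnt)
Step 6: cell (2,5)='T' (+7 fires, +5 burnt)
Step 7: cell (2,5)='F' (+4 fires, +7 burnt)
  -> target ignites at step 7
Step 8: cell (2,5)='.' (+3 fires, +4 burnt)
Step 9: cell (2,5)='.' (+2 fires, +3 burnt)
Step 10: cell (2,5)='.' (+1 fires, +2 burnt)
Step 11: cell (2,5)='.' (+0 fires, +1 burnt)
  fire out at step 11

7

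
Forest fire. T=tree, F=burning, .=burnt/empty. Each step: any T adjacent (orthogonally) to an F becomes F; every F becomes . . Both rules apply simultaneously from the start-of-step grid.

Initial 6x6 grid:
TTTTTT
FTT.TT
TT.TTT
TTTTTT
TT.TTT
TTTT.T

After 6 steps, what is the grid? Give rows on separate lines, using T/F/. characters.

Step 1: 3 trees catch fire, 1 burn out
  FTTTTT
  .FT.TT
  FT.TTT
  TTTTTT
  TT.TTT
  TTTT.T
Step 2: 4 trees catch fire, 3 burn out
  .FTTTT
  ..F.TT
  .F.TTT
  FTTTTT
  TT.TTT
  TTTT.T
Step 3: 3 trees catch fire, 4 burn out
  ..FTTT
  ....TT
  ...TTT
  .FTTTT
  FT.TTT
  TTTT.T
Step 4: 4 trees catch fire, 3 burn out
  ...FTT
  ....TT
  ...TTT
  ..FTTT
  .F.TTT
  FTTT.T
Step 5: 3 trees catch fire, 4 burn out
  ....FT
  ....TT
  ...TTT
  ...FTT
  ...TTT
  .FTT.T
Step 6: 6 trees catch fire, 3 burn out
  .....F
  ....FT
  ...FTT
  ....FT
  ...FTT
  ..FT.T

.....F
....FT
...FTT
....FT
...FTT
..FT.T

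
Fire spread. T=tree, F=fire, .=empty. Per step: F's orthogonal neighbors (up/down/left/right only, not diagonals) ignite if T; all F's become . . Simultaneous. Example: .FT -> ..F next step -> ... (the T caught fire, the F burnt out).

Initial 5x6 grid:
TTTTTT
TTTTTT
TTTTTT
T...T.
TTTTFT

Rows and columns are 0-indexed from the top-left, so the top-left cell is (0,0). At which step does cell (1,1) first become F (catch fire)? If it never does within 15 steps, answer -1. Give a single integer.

Step 1: cell (1,1)='T' (+3 fires, +1 burnt)
Step 2: cell (1,1)='T' (+2 fires, +3 burnt)
Step 3: cell (1,1)='T' (+4 fires, +2 burnt)
Step 4: cell (1,1)='T' (+5 fires, +4 burnt)
Step 5: cell (1,1)='T' (+5 fires, +5 burnt)
Step 6: cell (1,1)='F' (+3 fires, +5 burnt)
  -> target ignites at step 6
Step 7: cell (1,1)='.' (+2 fires, +3 burnt)
Step 8: cell (1,1)='.' (+1 fires, +2 burnt)
Step 9: cell (1,1)='.' (+0 fires, +1 burnt)
  fire out at step 9

6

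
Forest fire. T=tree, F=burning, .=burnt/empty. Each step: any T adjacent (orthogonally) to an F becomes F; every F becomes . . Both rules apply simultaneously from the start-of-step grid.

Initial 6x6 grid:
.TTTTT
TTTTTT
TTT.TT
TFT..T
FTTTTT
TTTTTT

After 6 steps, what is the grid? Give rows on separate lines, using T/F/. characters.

Step 1: 5 trees catch fire, 2 burn out
  .TTTTT
  TTTTTT
  TFT.TT
  F.F..T
  .FTTTT
  FTTTTT
Step 2: 5 trees catch fire, 5 burn out
  .TTTTT
  TFTTTT
  F.F.TT
  .....T
  ..FTTT
  .FTTTT
Step 3: 5 trees catch fire, 5 burn out
  .FTTTT
  F.FTTT
  ....TT
  .....T
  ...FTT
  ..FTTT
Step 4: 4 trees catch fire, 5 burn out
  ..FTTT
  ...FTT
  ....TT
  .....T
  ....FT
  ...FTT
Step 5: 4 trees catch fire, 4 burn out
  ...FTT
  ....FT
  ....TT
  .....T
  .....F
  ....FT
Step 6: 5 trees catch fire, 4 burn out
  ....FT
  .....F
  ....FT
  .....F
  ......
  .....F

....FT
.....F
....FT
.....F
......
.....F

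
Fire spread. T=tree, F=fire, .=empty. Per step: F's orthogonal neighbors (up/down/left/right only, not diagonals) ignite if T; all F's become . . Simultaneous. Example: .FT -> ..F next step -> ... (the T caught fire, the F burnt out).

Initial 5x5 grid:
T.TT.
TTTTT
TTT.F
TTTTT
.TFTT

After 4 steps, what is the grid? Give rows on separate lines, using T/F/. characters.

Step 1: 5 trees catch fire, 2 burn out
  T.TT.
  TTTTF
  TTT..
  TTFTF
  .F.FT
Step 2: 5 trees catch fire, 5 burn out
  T.TT.
  TTTF.
  TTF..
  TF.F.
  ....F
Step 3: 4 trees catch fire, 5 burn out
  T.TF.
  TTF..
  TF...
  F....
  .....
Step 4: 3 trees catch fire, 4 burn out
  T.F..
  TF...
  F....
  .....
  .....

T.F..
TF...
F....
.....
.....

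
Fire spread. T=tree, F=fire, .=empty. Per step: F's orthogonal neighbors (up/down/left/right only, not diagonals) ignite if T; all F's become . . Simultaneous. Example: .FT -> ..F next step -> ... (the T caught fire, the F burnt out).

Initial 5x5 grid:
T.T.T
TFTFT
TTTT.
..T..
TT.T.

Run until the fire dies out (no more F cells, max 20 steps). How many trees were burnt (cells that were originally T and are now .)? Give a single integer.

Step 1: +5 fires, +2 burnt (F count now 5)
Step 2: +5 fires, +5 burnt (F count now 5)
Step 3: +1 fires, +5 burnt (F count now 1)
Step 4: +0 fires, +1 burnt (F count now 0)
Fire out after step 4
Initially T: 14, now '.': 22
Total burnt (originally-T cells now '.'): 11

Answer: 11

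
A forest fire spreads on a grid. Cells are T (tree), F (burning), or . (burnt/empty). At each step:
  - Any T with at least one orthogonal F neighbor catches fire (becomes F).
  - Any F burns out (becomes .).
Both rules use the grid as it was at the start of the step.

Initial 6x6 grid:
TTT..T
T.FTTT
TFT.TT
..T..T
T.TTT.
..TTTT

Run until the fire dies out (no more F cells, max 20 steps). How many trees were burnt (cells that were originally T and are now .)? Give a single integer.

Answer: 21

Derivation:
Step 1: +4 fires, +2 burnt (F count now 4)
Step 2: +4 fires, +4 burnt (F count now 4)
Step 3: +4 fires, +4 burnt (F count now 4)
Step 4: +4 fires, +4 burnt (F count now 4)
Step 5: +3 fires, +4 burnt (F count now 3)
Step 6: +1 fires, +3 burnt (F count now 1)
Step 7: +1 fires, +1 burnt (F count now 1)
Step 8: +0 fires, +1 burnt (F count now 0)
Fire out after step 8
Initially T: 22, now '.': 35
Total burnt (originally-T cells now '.'): 21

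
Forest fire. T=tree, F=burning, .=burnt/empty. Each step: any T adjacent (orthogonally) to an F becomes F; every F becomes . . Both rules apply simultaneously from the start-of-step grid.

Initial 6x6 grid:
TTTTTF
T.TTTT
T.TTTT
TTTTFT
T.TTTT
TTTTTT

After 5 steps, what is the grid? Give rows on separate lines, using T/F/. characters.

Step 1: 6 trees catch fire, 2 burn out
  TTTTF.
  T.TTTF
  T.TTFT
  TTTF.F
  T.TTFT
  TTTTTT
Step 2: 8 trees catch fire, 6 burn out
  TTTF..
  T.TTF.
  T.TF.F
  TTF...
  T.TF.F
  TTTTFT
Step 3: 7 trees catch fire, 8 burn out
  TTF...
  T.TF..
  T.F...
  TF....
  T.F...
  TTTF.F
Step 4: 4 trees catch fire, 7 burn out
  TF....
  T.F...
  T.....
  F.....
  T.....
  TTF...
Step 5: 4 trees catch fire, 4 burn out
  F.....
  T.....
  F.....
  ......
  F.....
  TF....

F.....
T.....
F.....
......
F.....
TF....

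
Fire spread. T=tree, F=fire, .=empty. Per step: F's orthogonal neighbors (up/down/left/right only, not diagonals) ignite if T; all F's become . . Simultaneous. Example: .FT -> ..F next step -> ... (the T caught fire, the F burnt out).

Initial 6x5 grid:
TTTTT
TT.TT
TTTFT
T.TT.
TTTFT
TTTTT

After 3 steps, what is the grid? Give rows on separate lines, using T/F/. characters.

Step 1: 7 trees catch fire, 2 burn out
  TTTTT
  TT.FT
  TTF.F
  T.TF.
  TTF.F
  TTTFT
Step 2: 7 trees catch fire, 7 burn out
  TTTFT
  TT..F
  TF...
  T.F..
  TF...
  TTF.F
Step 3: 6 trees catch fire, 7 burn out
  TTF.F
  TF...
  F....
  T....
  F....
  TF...

TTF.F
TF...
F....
T....
F....
TF...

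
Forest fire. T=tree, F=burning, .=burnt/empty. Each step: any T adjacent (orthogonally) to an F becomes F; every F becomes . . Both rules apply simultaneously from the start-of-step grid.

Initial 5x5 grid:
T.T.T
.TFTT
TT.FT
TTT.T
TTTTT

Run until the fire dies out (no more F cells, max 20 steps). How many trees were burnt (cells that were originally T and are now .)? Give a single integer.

Step 1: +4 fires, +2 burnt (F count now 4)
Step 2: +3 fires, +4 burnt (F count now 3)
Step 3: +4 fires, +3 burnt (F count now 4)
Step 4: +4 fires, +4 burnt (F count now 4)
Step 5: +2 fires, +4 burnt (F count now 2)
Step 6: +0 fires, +2 burnt (F count now 0)
Fire out after step 6
Initially T: 18, now '.': 24
Total burnt (originally-T cells now '.'): 17

Answer: 17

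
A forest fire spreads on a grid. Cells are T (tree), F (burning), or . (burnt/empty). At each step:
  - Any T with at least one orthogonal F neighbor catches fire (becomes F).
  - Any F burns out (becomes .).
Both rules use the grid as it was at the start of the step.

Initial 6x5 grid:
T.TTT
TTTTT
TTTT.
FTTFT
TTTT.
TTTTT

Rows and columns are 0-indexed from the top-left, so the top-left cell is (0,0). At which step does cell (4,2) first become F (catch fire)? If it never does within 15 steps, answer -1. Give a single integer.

Step 1: cell (4,2)='T' (+7 fires, +2 burnt)
Step 2: cell (4,2)='F' (+8 fires, +7 burnt)
  -> target ignites at step 2
Step 3: cell (4,2)='.' (+8 fires, +8 burnt)
Step 4: cell (4,2)='.' (+2 fires, +8 burnt)
Step 5: cell (4,2)='.' (+0 fires, +2 burnt)
  fire out at step 5

2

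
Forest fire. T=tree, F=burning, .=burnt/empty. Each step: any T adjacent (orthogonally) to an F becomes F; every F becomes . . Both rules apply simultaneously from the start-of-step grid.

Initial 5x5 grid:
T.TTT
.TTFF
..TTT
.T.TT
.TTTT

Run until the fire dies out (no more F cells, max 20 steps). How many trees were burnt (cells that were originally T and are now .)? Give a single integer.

Answer: 15

Derivation:
Step 1: +5 fires, +2 burnt (F count now 5)
Step 2: +5 fires, +5 burnt (F count now 5)
Step 3: +2 fires, +5 burnt (F count now 2)
Step 4: +1 fires, +2 burnt (F count now 1)
Step 5: +1 fires, +1 burnt (F count now 1)
Step 6: +1 fires, +1 burnt (F count now 1)
Step 7: +0 fires, +1 burnt (F count now 0)
Fire out after step 7
Initially T: 16, now '.': 24
Total burnt (originally-T cells now '.'): 15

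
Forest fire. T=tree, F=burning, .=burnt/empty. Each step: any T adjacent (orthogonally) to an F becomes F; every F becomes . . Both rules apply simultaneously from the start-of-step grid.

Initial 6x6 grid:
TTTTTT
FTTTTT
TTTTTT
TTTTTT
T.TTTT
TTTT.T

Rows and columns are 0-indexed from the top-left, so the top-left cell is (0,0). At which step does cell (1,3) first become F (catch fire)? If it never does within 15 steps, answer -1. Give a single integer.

Step 1: cell (1,3)='T' (+3 fires, +1 burnt)
Step 2: cell (1,3)='T' (+4 fires, +3 burnt)
Step 3: cell (1,3)='F' (+5 fires, +4 burnt)
  -> target ignites at step 3
Step 4: cell (1,3)='.' (+5 fires, +5 burnt)
Step 5: cell (1,3)='.' (+6 fires, +5 burnt)
Step 6: cell (1,3)='.' (+5 fires, +6 burnt)
Step 7: cell (1,3)='.' (+3 fires, +5 burnt)
Step 8: cell (1,3)='.' (+1 fires, +3 burnt)
Step 9: cell (1,3)='.' (+1 fires, +1 burnt)
Step 10: cell (1,3)='.' (+0 fires, +1 burnt)
  fire out at step 10

3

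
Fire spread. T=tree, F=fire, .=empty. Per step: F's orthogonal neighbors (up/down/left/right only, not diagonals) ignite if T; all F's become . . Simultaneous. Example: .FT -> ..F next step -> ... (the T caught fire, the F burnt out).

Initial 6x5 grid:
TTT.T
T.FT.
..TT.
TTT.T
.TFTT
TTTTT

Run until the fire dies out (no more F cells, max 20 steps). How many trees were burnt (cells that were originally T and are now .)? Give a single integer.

Step 1: +7 fires, +2 burnt (F count now 7)
Step 2: +6 fires, +7 burnt (F count now 6)
Step 3: +5 fires, +6 burnt (F count now 5)
Step 4: +1 fires, +5 burnt (F count now 1)
Step 5: +0 fires, +1 burnt (F count now 0)
Fire out after step 5
Initially T: 20, now '.': 29
Total burnt (originally-T cells now '.'): 19

Answer: 19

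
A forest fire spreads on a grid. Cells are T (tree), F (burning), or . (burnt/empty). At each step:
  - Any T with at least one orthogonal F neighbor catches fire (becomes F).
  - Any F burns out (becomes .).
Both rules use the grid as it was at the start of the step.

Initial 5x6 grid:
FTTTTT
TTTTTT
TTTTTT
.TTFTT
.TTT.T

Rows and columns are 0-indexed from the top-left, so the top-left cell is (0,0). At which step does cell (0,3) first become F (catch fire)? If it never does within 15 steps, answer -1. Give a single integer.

Step 1: cell (0,3)='T' (+6 fires, +2 burnt)
Step 2: cell (0,3)='T' (+9 fires, +6 burnt)
Step 3: cell (0,3)='F' (+7 fires, +9 burnt)
  -> target ignites at step 3
Step 4: cell (0,3)='.' (+2 fires, +7 burnt)
Step 5: cell (0,3)='.' (+1 fires, +2 burnt)
Step 6: cell (0,3)='.' (+0 fires, +1 burnt)
  fire out at step 6

3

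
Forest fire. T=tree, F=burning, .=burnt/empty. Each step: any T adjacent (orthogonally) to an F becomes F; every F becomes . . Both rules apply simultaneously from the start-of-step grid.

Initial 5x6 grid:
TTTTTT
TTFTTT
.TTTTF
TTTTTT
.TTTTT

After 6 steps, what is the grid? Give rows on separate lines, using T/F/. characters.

Step 1: 7 trees catch fire, 2 burn out
  TTFTTT
  TF.FTF
  .TFTF.
  TTTTTF
  .TTTTT
Step 2: 10 trees catch fire, 7 burn out
  TF.FTF
  F...F.
  .F.F..
  TTFTF.
  .TTTTF
Step 3: 6 trees catch fire, 10 burn out
  F...F.
  ......
  ......
  TF.F..
  .TFTF.
Step 4: 3 trees catch fire, 6 burn out
  ......
  ......
  ......
  F.....
  .F.F..
Step 5: 0 trees catch fire, 3 burn out
  ......
  ......
  ......
  ......
  ......
Step 6: 0 trees catch fire, 0 burn out
  ......
  ......
  ......
  ......
  ......

......
......
......
......
......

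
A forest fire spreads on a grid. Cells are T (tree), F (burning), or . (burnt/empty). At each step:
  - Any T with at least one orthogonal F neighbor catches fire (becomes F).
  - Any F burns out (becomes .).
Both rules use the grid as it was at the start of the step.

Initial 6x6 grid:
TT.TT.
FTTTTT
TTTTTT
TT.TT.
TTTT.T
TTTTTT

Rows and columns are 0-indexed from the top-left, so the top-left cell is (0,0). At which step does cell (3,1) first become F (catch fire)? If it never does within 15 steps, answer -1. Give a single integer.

Step 1: cell (3,1)='T' (+3 fires, +1 burnt)
Step 2: cell (3,1)='T' (+4 fires, +3 burnt)
Step 3: cell (3,1)='F' (+4 fires, +4 burnt)
  -> target ignites at step 3
Step 4: cell (3,1)='.' (+5 fires, +4 burnt)
Step 5: cell (3,1)='.' (+6 fires, +5 burnt)
Step 6: cell (3,1)='.' (+4 fires, +6 burnt)
Step 7: cell (3,1)='.' (+1 fires, +4 burnt)
Step 8: cell (3,1)='.' (+1 fires, +1 burnt)
Step 9: cell (3,1)='.' (+1 fires, +1 burnt)
Step 10: cell (3,1)='.' (+1 fires, +1 burnt)
Step 11: cell (3,1)='.' (+0 fires, +1 burnt)
  fire out at step 11

3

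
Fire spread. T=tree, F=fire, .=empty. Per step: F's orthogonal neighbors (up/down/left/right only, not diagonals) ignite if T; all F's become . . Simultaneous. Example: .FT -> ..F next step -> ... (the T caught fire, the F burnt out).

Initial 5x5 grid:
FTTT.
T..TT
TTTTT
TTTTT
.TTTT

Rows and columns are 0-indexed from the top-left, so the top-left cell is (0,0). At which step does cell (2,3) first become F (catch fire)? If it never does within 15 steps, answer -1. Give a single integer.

Step 1: cell (2,3)='T' (+2 fires, +1 burnt)
Step 2: cell (2,3)='T' (+2 fires, +2 burnt)
Step 3: cell (2,3)='T' (+3 fires, +2 burnt)
Step 4: cell (2,3)='T' (+3 fires, +3 burnt)
Step 5: cell (2,3)='F' (+4 fires, +3 burnt)
  -> target ignites at step 5
Step 6: cell (2,3)='.' (+3 fires, +4 burnt)
Step 7: cell (2,3)='.' (+2 fires, +3 burnt)
Step 8: cell (2,3)='.' (+1 fires, +2 burnt)
Step 9: cell (2,3)='.' (+0 fires, +1 burnt)
  fire out at step 9

5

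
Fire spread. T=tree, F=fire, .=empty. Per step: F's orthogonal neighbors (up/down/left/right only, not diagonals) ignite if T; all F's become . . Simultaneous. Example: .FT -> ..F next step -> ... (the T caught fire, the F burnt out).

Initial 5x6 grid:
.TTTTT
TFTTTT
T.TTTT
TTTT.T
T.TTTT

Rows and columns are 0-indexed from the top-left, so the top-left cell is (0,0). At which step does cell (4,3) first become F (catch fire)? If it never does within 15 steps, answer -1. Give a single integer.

Step 1: cell (4,3)='T' (+3 fires, +1 burnt)
Step 2: cell (4,3)='T' (+4 fires, +3 burnt)
Step 3: cell (4,3)='T' (+5 fires, +4 burnt)
Step 4: cell (4,3)='T' (+7 fires, +5 burnt)
Step 5: cell (4,3)='F' (+3 fires, +7 burnt)
  -> target ignites at step 5
Step 6: cell (4,3)='.' (+2 fires, +3 burnt)
Step 7: cell (4,3)='.' (+1 fires, +2 burnt)
Step 8: cell (4,3)='.' (+0 fires, +1 burnt)
  fire out at step 8

5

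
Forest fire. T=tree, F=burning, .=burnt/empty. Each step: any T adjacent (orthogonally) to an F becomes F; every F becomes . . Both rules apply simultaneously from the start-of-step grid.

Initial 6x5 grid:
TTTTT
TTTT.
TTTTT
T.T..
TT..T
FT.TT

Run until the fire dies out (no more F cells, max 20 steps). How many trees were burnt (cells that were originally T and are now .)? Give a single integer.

Step 1: +2 fires, +1 burnt (F count now 2)
Step 2: +2 fires, +2 burnt (F count now 2)
Step 3: +1 fires, +2 burnt (F count now 1)
Step 4: +2 fires, +1 burnt (F count now 2)
Step 5: +3 fires, +2 burnt (F count now 3)
Step 6: +4 fires, +3 burnt (F count now 4)
Step 7: +3 fires, +4 burnt (F count now 3)
Step 8: +1 fires, +3 burnt (F count now 1)
Step 9: +1 fires, +1 burnt (F count now 1)
Step 10: +0 fires, +1 burnt (F count now 0)
Fire out after step 10
Initially T: 22, now '.': 27
Total burnt (originally-T cells now '.'): 19

Answer: 19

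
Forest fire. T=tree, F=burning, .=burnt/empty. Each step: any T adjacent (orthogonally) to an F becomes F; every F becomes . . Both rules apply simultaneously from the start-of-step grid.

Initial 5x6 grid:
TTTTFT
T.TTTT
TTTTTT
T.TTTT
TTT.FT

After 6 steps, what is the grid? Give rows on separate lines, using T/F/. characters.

Step 1: 5 trees catch fire, 2 burn out
  TTTF.F
  T.TTFT
  TTTTTT
  T.TTFT
  TTT..F
Step 2: 6 trees catch fire, 5 burn out
  TTF...
  T.TF.F
  TTTTFT
  T.TF.F
  TTT...
Step 3: 5 trees catch fire, 6 burn out
  TF....
  T.F...
  TTTF.F
  T.F...
  TTT...
Step 4: 3 trees catch fire, 5 burn out
  F.....
  T.....
  TTF...
  T.....
  TTF...
Step 5: 3 trees catch fire, 3 burn out
  ......
  F.....
  TF....
  T.....
  TF....
Step 6: 2 trees catch fire, 3 burn out
  ......
  ......
  F.....
  T.....
  F.....

......
......
F.....
T.....
F.....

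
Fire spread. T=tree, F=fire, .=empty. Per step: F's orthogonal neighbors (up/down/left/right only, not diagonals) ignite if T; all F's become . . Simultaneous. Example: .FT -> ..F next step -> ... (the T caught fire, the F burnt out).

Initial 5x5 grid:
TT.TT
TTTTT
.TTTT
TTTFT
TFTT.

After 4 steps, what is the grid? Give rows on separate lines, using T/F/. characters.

Step 1: 7 trees catch fire, 2 burn out
  TT.TT
  TTTTT
  .TTFT
  TFF.F
  F.FF.
Step 2: 5 trees catch fire, 7 burn out
  TT.TT
  TTTFT
  .FF.F
  F....
  .....
Step 3: 4 trees catch fire, 5 burn out
  TT.FT
  TFF.F
  .....
  .....
  .....
Step 4: 3 trees catch fire, 4 burn out
  TF..F
  F....
  .....
  .....
  .....

TF..F
F....
.....
.....
.....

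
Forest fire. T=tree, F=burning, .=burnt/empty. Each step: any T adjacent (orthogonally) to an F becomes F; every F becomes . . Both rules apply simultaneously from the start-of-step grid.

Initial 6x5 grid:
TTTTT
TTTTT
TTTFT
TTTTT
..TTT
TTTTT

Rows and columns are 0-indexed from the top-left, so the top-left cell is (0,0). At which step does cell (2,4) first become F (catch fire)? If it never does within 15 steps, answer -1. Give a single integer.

Step 1: cell (2,4)='F' (+4 fires, +1 burnt)
  -> target ignites at step 1
Step 2: cell (2,4)='.' (+7 fires, +4 burnt)
Step 3: cell (2,4)='.' (+8 fires, +7 burnt)
Step 4: cell (2,4)='.' (+5 fires, +8 burnt)
Step 5: cell (2,4)='.' (+2 fires, +5 burnt)
Step 6: cell (2,4)='.' (+1 fires, +2 burnt)
Step 7: cell (2,4)='.' (+0 fires, +1 burnt)
  fire out at step 7

1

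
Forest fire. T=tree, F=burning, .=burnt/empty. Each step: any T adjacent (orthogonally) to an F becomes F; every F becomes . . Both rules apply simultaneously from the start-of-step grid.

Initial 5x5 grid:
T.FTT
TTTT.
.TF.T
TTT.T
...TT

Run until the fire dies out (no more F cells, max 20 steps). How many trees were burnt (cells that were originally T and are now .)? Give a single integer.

Step 1: +4 fires, +2 burnt (F count now 4)
Step 2: +4 fires, +4 burnt (F count now 4)
Step 3: +2 fires, +4 burnt (F count now 2)
Step 4: +1 fires, +2 burnt (F count now 1)
Step 5: +0 fires, +1 burnt (F count now 0)
Fire out after step 5
Initially T: 15, now '.': 21
Total burnt (originally-T cells now '.'): 11

Answer: 11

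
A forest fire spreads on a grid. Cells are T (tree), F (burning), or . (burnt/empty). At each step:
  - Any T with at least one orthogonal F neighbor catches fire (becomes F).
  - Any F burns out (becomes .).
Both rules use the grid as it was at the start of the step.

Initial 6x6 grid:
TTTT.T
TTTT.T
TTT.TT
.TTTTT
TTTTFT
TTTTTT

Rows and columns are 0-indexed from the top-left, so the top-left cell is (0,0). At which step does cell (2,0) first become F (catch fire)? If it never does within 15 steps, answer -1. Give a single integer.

Step 1: cell (2,0)='T' (+4 fires, +1 burnt)
Step 2: cell (2,0)='T' (+6 fires, +4 burnt)
Step 3: cell (2,0)='T' (+4 fires, +6 burnt)
Step 4: cell (2,0)='T' (+5 fires, +4 burnt)
Step 5: cell (2,0)='T' (+4 fires, +5 burnt)
Step 6: cell (2,0)='F' (+4 fires, +4 burnt)
  -> target ignites at step 6
Step 7: cell (2,0)='.' (+3 fires, +4 burnt)
Step 8: cell (2,0)='.' (+1 fires, +3 burnt)
Step 9: cell (2,0)='.' (+0 fires, +1 burnt)
  fire out at step 9

6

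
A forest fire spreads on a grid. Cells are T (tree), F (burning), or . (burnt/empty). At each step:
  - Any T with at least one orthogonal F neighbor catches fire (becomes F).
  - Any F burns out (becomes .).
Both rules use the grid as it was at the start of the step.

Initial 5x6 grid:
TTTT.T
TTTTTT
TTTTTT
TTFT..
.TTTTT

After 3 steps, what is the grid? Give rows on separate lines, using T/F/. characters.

Step 1: 4 trees catch fire, 1 burn out
  TTTT.T
  TTTTTT
  TTFTTT
  TF.F..
  .TFTTT
Step 2: 6 trees catch fire, 4 burn out
  TTTT.T
  TTFTTT
  TF.FTT
  F.....
  .F.FTT
Step 3: 6 trees catch fire, 6 burn out
  TTFT.T
  TF.FTT
  F...FT
  ......
  ....FT

TTFT.T
TF.FTT
F...FT
......
....FT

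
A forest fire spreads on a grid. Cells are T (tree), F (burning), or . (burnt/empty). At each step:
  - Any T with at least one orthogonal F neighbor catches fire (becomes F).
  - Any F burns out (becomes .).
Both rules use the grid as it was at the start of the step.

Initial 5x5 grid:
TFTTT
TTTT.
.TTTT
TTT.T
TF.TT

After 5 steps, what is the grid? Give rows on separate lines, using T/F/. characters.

Step 1: 5 trees catch fire, 2 burn out
  F.FTT
  TFTT.
  .TTTT
  TFT.T
  F..TT
Step 2: 6 trees catch fire, 5 burn out
  ...FT
  F.FT.
  .FTTT
  F.F.T
  ...TT
Step 3: 3 trees catch fire, 6 burn out
  ....F
  ...F.
  ..FTT
  ....T
  ...TT
Step 4: 1 trees catch fire, 3 burn out
  .....
  .....
  ...FT
  ....T
  ...TT
Step 5: 1 trees catch fire, 1 burn out
  .....
  .....
  ....F
  ....T
  ...TT

.....
.....
....F
....T
...TT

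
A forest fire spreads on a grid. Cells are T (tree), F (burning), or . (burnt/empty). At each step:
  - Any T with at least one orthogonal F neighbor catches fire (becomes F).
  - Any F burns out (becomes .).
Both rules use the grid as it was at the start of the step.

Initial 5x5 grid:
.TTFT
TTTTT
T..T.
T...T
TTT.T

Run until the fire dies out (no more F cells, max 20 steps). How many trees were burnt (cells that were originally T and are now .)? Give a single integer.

Step 1: +3 fires, +1 burnt (F count now 3)
Step 2: +4 fires, +3 burnt (F count now 4)
Step 3: +1 fires, +4 burnt (F count now 1)
Step 4: +1 fires, +1 burnt (F count now 1)
Step 5: +1 fires, +1 burnt (F count now 1)
Step 6: +1 fires, +1 burnt (F count now 1)
Step 7: +1 fires, +1 burnt (F count now 1)
Step 8: +1 fires, +1 burnt (F count now 1)
Step 9: +1 fires, +1 burnt (F count now 1)
Step 10: +0 fires, +1 burnt (F count now 0)
Fire out after step 10
Initially T: 16, now '.': 23
Total burnt (originally-T cells now '.'): 14

Answer: 14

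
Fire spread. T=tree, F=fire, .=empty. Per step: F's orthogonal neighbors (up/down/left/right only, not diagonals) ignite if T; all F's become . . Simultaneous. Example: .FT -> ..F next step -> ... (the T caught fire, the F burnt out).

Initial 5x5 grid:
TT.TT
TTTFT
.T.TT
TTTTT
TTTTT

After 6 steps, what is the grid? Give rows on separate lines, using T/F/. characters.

Step 1: 4 trees catch fire, 1 burn out
  TT.FT
  TTF.F
  .T.FT
  TTTTT
  TTTTT
Step 2: 4 trees catch fire, 4 burn out
  TT..F
  TF...
  .T..F
  TTTFT
  TTTTT
Step 3: 6 trees catch fire, 4 burn out
  TF...
  F....
  .F...
  TTF.F
  TTTFT
Step 4: 4 trees catch fire, 6 burn out
  F....
  .....
  .....
  TF...
  TTF.F
Step 5: 2 trees catch fire, 4 burn out
  .....
  .....
  .....
  F....
  TF...
Step 6: 1 trees catch fire, 2 burn out
  .....
  .....
  .....
  .....
  F....

.....
.....
.....
.....
F....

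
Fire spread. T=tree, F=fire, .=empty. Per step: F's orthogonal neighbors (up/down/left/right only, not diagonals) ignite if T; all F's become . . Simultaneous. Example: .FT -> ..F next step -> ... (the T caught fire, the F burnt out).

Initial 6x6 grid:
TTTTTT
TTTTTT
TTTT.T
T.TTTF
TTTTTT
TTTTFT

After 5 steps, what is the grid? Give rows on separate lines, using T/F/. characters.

Step 1: 6 trees catch fire, 2 burn out
  TTTTTT
  TTTTTT
  TTTT.F
  T.TTF.
  TTTTFF
  TTTF.F
Step 2: 4 trees catch fire, 6 burn out
  TTTTTT
  TTTTTF
  TTTT..
  T.TF..
  TTTF..
  TTF...
Step 3: 6 trees catch fire, 4 burn out
  TTTTTF
  TTTTF.
  TTTF..
  T.F...
  TTF...
  TF....
Step 4: 5 trees catch fire, 6 burn out
  TTTTF.
  TTTF..
  TTF...
  T.....
  TF....
  F.....
Step 5: 4 trees catch fire, 5 burn out
  TTTF..
  TTF...
  TF....
  T.....
  F.....
  ......

TTTF..
TTF...
TF....
T.....
F.....
......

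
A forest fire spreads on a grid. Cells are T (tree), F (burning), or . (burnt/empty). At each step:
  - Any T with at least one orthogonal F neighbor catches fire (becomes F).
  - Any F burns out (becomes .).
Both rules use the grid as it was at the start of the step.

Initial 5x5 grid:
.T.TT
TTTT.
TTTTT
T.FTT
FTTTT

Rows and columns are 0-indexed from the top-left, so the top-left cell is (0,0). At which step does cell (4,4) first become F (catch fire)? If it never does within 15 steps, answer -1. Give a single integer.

Step 1: cell (4,4)='T' (+5 fires, +2 burnt)
Step 2: cell (4,4)='T' (+6 fires, +5 burnt)
Step 3: cell (4,4)='F' (+5 fires, +6 burnt)
  -> target ignites at step 3
Step 4: cell (4,4)='.' (+2 fires, +5 burnt)
Step 5: cell (4,4)='.' (+1 fires, +2 burnt)
Step 6: cell (4,4)='.' (+0 fires, +1 burnt)
  fire out at step 6

3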